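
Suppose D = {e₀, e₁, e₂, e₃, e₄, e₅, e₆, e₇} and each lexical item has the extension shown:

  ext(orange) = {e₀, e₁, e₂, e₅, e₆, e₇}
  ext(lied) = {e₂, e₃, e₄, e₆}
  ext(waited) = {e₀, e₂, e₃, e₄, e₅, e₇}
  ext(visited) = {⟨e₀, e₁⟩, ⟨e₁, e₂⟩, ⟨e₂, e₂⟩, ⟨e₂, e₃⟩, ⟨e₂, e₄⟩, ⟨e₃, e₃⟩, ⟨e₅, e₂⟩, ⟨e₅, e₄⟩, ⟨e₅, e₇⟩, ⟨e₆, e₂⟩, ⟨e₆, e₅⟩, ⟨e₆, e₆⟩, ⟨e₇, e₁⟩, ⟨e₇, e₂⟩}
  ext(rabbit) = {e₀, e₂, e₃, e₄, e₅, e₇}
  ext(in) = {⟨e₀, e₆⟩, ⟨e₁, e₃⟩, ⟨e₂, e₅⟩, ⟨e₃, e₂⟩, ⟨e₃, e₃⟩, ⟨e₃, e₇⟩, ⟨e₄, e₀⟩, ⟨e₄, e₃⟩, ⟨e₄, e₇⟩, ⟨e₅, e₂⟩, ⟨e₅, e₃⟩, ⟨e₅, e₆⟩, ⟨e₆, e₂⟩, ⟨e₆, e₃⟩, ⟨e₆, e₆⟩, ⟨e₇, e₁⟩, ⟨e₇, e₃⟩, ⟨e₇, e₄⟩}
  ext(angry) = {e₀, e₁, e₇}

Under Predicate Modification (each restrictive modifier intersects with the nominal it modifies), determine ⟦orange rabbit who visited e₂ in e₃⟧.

⟦who visited e₂⟧ = {x : ⟨x, e₂⟩ ∈ ⟦visited⟧} = {e₁, e₂, e₅, e₆, e₇}
⟦in e₃⟧ = {x : ⟨x, e₃⟩ ∈ ⟦in⟧} = {e₁, e₃, e₄, e₅, e₆, e₇}
⟦rabbit⟧ = {e₀, e₂, e₃, e₄, e₅, e₇}
… ∩ ⟦who visited e₂⟧ = {e₀, e₂, e₃, e₄, e₅, e₇} ∩ {e₁, e₂, e₅, e₆, e₇} = {e₂, e₅, e₇}
… ∩ ⟦in e₃⟧ = {e₂, e₅, e₇} ∩ {e₁, e₃, e₄, e₅, e₆, e₇} = {e₅, e₇}
… ∩ ⟦orange⟧ = {e₅, e₇} ∩ {e₀, e₁, e₂, e₅, e₆, e₇} = {e₅, e₇}
So ⟦orange rabbit who visited e₂ in e₃⟧ = {e₅, e₇}.

{e₅, e₇}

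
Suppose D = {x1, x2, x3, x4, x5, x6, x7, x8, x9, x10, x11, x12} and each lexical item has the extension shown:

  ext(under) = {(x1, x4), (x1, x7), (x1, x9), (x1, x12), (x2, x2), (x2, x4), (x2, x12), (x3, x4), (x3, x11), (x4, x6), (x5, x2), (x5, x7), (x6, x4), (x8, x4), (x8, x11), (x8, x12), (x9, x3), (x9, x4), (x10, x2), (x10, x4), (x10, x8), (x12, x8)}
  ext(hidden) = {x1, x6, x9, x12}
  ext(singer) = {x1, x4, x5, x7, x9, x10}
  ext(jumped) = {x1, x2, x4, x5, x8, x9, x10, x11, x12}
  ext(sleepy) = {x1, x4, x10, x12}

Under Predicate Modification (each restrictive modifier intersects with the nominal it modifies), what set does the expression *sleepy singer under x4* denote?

{x1, x10}

⟦under x4⟧ = {x : ⟨x, x4⟩ ∈ ⟦under⟧} = {x1, x2, x3, x6, x8, x9, x10}
⟦singer⟧ = {x1, x4, x5, x7, x9, x10}
… ∩ ⟦under x4⟧ = {x1, x4, x5, x7, x9, x10} ∩ {x1, x2, x3, x6, x8, x9, x10} = {x1, x9, x10}
… ∩ ⟦sleepy⟧ = {x1, x9, x10} ∩ {x1, x4, x10, x12} = {x1, x10}
So ⟦sleepy singer under x4⟧ = {x1, x10}.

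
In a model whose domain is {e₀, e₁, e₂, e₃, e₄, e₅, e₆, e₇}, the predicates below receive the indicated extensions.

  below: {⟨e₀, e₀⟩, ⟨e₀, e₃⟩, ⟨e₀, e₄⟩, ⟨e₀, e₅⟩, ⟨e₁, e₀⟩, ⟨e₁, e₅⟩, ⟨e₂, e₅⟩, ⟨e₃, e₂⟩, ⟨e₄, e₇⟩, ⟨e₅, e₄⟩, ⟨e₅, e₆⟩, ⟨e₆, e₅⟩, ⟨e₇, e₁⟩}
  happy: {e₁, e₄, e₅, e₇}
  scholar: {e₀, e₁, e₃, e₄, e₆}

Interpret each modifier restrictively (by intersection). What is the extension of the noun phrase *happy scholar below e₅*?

⟦below e₅⟧ = {x : ⟨x, e₅⟩ ∈ ⟦below⟧} = {e₀, e₁, e₂, e₆}
⟦scholar⟧ = {e₀, e₁, e₃, e₄, e₆}
… ∩ ⟦below e₅⟧ = {e₀, e₁, e₃, e₄, e₆} ∩ {e₀, e₁, e₂, e₆} = {e₀, e₁, e₆}
… ∩ ⟦happy⟧ = {e₀, e₁, e₆} ∩ {e₁, e₄, e₅, e₇} = {e₁}
So ⟦happy scholar below e₅⟧ = {e₁}.

{e₁}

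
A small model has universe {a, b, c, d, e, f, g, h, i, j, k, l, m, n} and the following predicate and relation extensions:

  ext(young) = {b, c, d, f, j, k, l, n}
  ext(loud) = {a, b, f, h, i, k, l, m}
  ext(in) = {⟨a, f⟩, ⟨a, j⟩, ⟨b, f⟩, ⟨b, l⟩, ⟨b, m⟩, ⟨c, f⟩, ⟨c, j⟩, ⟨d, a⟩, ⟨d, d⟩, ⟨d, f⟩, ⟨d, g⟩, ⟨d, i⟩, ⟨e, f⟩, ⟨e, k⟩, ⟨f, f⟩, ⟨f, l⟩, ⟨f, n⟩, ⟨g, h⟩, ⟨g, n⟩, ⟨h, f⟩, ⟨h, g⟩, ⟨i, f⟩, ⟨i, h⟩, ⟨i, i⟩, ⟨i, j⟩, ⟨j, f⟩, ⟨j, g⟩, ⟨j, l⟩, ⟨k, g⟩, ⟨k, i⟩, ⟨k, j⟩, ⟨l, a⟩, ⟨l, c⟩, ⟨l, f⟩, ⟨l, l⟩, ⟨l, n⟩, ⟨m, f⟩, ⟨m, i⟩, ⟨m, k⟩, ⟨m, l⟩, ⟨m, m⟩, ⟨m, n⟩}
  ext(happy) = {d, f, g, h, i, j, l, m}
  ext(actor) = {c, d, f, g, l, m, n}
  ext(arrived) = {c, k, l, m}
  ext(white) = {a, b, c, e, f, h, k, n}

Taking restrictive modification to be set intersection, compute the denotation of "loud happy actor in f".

{f, l, m}

⟦in f⟧ = {x : ⟨x, f⟩ ∈ ⟦in⟧} = {a, b, c, d, e, f, h, i, j, l, m}
⟦actor⟧ = {c, d, f, g, l, m, n}
… ∩ ⟦in f⟧ = {c, d, f, g, l, m, n} ∩ {a, b, c, d, e, f, h, i, j, l, m} = {c, d, f, l, m}
… ∩ ⟦loud⟧ = {c, d, f, l, m} ∩ {a, b, f, h, i, k, l, m} = {f, l, m}
… ∩ ⟦happy⟧ = {f, l, m} ∩ {d, f, g, h, i, j, l, m} = {f, l, m}
So ⟦loud happy actor in f⟧ = {f, l, m}.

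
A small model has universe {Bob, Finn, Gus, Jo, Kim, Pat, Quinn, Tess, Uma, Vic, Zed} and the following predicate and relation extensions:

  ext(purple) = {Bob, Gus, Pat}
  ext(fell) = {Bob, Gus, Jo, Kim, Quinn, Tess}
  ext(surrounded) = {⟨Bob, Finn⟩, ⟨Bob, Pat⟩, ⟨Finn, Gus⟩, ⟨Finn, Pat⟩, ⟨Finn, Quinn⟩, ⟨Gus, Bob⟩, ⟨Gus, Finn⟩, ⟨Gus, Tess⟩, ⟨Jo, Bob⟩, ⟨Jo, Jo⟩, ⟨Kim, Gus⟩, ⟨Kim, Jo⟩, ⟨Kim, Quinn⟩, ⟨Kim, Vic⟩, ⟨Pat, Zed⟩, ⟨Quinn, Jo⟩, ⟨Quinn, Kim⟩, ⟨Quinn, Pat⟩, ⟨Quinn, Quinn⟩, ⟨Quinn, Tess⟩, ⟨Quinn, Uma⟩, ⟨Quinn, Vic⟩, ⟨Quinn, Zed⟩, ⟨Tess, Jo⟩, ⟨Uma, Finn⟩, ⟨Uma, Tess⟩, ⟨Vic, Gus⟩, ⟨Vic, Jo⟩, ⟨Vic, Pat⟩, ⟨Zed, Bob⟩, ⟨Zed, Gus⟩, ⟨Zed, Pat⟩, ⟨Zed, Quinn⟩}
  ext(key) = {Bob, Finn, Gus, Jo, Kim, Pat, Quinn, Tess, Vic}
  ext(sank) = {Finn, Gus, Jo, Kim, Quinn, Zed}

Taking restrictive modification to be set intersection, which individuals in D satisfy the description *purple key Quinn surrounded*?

⟦Quinn surrounded⟧ = {x : ⟨Quinn, x⟩ ∈ ⟦surrounded⟧} = {Jo, Kim, Pat, Quinn, Tess, Uma, Vic, Zed}
⟦key⟧ = {Bob, Finn, Gus, Jo, Kim, Pat, Quinn, Tess, Vic}
… ∩ ⟦Quinn surrounded⟧ = {Bob, Finn, Gus, Jo, Kim, Pat, Quinn, Tess, Vic} ∩ {Jo, Kim, Pat, Quinn, Tess, Uma, Vic, Zed} = {Jo, Kim, Pat, Quinn, Tess, Vic}
… ∩ ⟦purple⟧ = {Jo, Kim, Pat, Quinn, Tess, Vic} ∩ {Bob, Gus, Pat} = {Pat}
So ⟦purple key Quinn surrounded⟧ = {Pat}.

{Pat}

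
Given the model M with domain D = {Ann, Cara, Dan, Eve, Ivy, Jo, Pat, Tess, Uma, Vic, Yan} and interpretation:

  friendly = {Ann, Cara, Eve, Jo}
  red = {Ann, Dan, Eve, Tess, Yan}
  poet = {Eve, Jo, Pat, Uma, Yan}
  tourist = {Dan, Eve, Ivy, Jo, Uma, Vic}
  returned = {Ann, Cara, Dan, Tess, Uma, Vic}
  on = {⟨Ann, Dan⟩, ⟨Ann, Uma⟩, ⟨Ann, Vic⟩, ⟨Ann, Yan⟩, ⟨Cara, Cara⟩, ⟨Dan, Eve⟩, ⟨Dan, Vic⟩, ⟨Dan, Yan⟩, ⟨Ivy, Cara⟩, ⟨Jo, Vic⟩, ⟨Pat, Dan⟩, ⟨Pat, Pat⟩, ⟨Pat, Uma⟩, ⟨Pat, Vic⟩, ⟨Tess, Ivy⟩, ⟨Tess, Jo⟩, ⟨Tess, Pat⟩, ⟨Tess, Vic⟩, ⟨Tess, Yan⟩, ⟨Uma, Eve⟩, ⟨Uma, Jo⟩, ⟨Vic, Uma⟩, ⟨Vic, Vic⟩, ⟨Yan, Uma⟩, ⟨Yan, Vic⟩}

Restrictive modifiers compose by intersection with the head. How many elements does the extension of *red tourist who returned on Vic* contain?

⟦who returned⟧ = ⟦returned⟧ = {Ann, Cara, Dan, Tess, Uma, Vic}
⟦on Vic⟧ = {x : ⟨x, Vic⟩ ∈ ⟦on⟧} = {Ann, Dan, Jo, Pat, Tess, Vic, Yan}
⟦tourist⟧ = {Dan, Eve, Ivy, Jo, Uma, Vic}
… ∩ ⟦who returned⟧ = {Dan, Eve, Ivy, Jo, Uma, Vic} ∩ {Ann, Cara, Dan, Tess, Uma, Vic} = {Dan, Uma, Vic}
… ∩ ⟦on Vic⟧ = {Dan, Uma, Vic} ∩ {Ann, Dan, Jo, Pat, Tess, Vic, Yan} = {Dan, Vic}
… ∩ ⟦red⟧ = {Dan, Vic} ∩ {Ann, Dan, Eve, Tess, Yan} = {Dan}
⟦red tourist who returned on Vic⟧ = {Dan}, so the cardinality is 1.

1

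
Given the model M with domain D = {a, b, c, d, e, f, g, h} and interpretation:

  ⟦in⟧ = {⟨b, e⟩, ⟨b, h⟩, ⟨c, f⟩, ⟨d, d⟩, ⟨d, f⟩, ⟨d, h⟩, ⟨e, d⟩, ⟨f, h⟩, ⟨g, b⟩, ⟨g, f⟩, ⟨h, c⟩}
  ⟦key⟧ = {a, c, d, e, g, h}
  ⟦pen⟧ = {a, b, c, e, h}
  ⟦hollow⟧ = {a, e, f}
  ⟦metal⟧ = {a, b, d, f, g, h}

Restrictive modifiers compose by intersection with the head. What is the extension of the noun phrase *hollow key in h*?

⟦in h⟧ = {x : ⟨x, h⟩ ∈ ⟦in⟧} = {b, d, f}
⟦key⟧ = {a, c, d, e, g, h}
… ∩ ⟦in h⟧ = {a, c, d, e, g, h} ∩ {b, d, f} = {d}
… ∩ ⟦hollow⟧ = {d} ∩ {a, e, f} = ∅
So ⟦hollow key in h⟧ = { }.

{ }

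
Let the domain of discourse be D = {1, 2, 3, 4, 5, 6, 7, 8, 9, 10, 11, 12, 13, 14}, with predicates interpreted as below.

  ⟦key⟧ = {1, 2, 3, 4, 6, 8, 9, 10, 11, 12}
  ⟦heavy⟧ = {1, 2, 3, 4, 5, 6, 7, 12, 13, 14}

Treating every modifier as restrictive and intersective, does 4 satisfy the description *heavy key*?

yes

⟦key⟧ = {1, 2, 3, 4, 6, 8, 9, 10, 11, 12}
… ∩ ⟦heavy⟧ = {1, 2, 3, 4, 6, 8, 9, 10, 11, 12} ∩ {1, 2, 3, 4, 5, 6, 7, 12, 13, 14} = {1, 2, 3, 4, 6, 12}
⟦heavy key⟧ = {1, 2, 3, 4, 6, 12}; 4 ∈ this set.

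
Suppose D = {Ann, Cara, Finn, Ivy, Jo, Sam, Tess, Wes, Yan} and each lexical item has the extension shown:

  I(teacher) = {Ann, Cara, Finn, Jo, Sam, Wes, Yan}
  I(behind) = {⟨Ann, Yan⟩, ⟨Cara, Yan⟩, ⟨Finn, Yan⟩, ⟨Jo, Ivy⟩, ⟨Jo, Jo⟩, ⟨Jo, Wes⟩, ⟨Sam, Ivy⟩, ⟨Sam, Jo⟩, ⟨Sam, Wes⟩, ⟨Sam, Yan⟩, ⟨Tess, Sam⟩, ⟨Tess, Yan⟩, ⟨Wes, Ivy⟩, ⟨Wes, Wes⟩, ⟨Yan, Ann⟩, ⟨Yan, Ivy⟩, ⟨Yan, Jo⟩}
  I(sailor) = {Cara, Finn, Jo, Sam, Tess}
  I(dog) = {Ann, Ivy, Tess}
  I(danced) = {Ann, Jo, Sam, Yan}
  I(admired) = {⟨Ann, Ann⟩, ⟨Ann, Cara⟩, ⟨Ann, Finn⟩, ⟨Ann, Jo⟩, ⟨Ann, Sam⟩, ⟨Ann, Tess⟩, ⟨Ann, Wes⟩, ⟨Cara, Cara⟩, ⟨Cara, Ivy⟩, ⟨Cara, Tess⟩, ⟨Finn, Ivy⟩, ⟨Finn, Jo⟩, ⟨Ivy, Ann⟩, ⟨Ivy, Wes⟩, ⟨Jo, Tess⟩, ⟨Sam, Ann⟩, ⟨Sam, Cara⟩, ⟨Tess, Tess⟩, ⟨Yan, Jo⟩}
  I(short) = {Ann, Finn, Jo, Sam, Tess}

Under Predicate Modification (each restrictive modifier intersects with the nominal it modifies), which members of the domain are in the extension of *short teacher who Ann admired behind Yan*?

⟦who Ann admired⟧ = {x : ⟨Ann, x⟩ ∈ ⟦admired⟧} = {Ann, Cara, Finn, Jo, Sam, Tess, Wes}
⟦behind Yan⟧ = {x : ⟨x, Yan⟩ ∈ ⟦behind⟧} = {Ann, Cara, Finn, Sam, Tess}
⟦teacher⟧ = {Ann, Cara, Finn, Jo, Sam, Wes, Yan}
… ∩ ⟦who Ann admired⟧ = {Ann, Cara, Finn, Jo, Sam, Wes, Yan} ∩ {Ann, Cara, Finn, Jo, Sam, Tess, Wes} = {Ann, Cara, Finn, Jo, Sam, Wes}
… ∩ ⟦behind Yan⟧ = {Ann, Cara, Finn, Jo, Sam, Wes} ∩ {Ann, Cara, Finn, Sam, Tess} = {Ann, Cara, Finn, Sam}
… ∩ ⟦short⟧ = {Ann, Cara, Finn, Sam} ∩ {Ann, Finn, Jo, Sam, Tess} = {Ann, Finn, Sam}
So ⟦short teacher who Ann admired behind Yan⟧ = {Ann, Finn, Sam}.

{Ann, Finn, Sam}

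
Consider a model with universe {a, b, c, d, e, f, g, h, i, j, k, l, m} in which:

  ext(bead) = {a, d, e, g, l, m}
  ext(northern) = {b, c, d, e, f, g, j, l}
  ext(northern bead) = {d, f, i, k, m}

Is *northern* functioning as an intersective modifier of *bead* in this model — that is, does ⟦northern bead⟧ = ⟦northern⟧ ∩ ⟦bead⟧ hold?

no

⟦northern⟧ ∩ ⟦bead⟧ = {b, c, d, e, f, g, j, l} ∩ {a, d, e, g, l, m} = {d, e, g, l}
Observed ⟦northern bead⟧ = {d, f, i, k, m}.
These differ, so the modifier is not intersective in this model.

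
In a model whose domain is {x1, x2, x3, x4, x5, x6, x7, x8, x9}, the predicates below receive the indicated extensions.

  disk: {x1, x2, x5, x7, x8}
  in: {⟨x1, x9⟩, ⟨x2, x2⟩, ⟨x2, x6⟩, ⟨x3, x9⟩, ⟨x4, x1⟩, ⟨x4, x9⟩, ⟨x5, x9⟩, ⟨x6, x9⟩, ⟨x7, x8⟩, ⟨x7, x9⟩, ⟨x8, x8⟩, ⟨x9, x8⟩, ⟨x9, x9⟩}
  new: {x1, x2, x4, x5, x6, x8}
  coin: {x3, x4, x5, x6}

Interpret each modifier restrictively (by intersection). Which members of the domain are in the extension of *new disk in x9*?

⟦in x9⟧ = {x : ⟨x, x9⟩ ∈ ⟦in⟧} = {x1, x3, x4, x5, x6, x7, x9}
⟦disk⟧ = {x1, x2, x5, x7, x8}
… ∩ ⟦in x9⟧ = {x1, x2, x5, x7, x8} ∩ {x1, x3, x4, x5, x6, x7, x9} = {x1, x5, x7}
… ∩ ⟦new⟧ = {x1, x5, x7} ∩ {x1, x2, x4, x5, x6, x8} = {x1, x5}
So ⟦new disk in x9⟧ = {x1, x5}.

{x1, x5}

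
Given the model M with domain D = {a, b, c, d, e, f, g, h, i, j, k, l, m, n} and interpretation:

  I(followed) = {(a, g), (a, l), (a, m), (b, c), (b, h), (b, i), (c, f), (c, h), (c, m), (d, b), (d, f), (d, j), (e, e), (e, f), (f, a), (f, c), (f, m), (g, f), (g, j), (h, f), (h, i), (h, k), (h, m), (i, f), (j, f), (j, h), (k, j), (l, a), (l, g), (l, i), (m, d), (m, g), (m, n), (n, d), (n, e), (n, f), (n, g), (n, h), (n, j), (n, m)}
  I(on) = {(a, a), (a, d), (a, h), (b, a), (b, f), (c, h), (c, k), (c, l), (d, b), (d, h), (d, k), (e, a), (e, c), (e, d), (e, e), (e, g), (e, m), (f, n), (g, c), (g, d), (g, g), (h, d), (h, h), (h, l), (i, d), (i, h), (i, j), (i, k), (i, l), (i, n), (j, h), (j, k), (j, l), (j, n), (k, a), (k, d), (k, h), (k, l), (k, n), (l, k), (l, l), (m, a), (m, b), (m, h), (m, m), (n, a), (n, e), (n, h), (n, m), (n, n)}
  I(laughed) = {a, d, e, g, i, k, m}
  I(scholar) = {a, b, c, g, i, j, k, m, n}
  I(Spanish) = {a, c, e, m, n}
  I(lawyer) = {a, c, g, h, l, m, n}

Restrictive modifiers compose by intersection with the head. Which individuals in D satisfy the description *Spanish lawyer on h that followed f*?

{c, n}

⟦on h⟧ = {x : ⟨x, h⟩ ∈ ⟦on⟧} = {a, c, d, h, i, j, k, m, n}
⟦that followed f⟧ = {x : ⟨x, f⟩ ∈ ⟦followed⟧} = {c, d, e, g, h, i, j, n}
⟦lawyer⟧ = {a, c, g, h, l, m, n}
… ∩ ⟦on h⟧ = {a, c, g, h, l, m, n} ∩ {a, c, d, h, i, j, k, m, n} = {a, c, h, m, n}
… ∩ ⟦that followed f⟧ = {a, c, h, m, n} ∩ {c, d, e, g, h, i, j, n} = {c, h, n}
… ∩ ⟦Spanish⟧ = {c, h, n} ∩ {a, c, e, m, n} = {c, n}
So ⟦Spanish lawyer on h that followed f⟧ = {c, n}.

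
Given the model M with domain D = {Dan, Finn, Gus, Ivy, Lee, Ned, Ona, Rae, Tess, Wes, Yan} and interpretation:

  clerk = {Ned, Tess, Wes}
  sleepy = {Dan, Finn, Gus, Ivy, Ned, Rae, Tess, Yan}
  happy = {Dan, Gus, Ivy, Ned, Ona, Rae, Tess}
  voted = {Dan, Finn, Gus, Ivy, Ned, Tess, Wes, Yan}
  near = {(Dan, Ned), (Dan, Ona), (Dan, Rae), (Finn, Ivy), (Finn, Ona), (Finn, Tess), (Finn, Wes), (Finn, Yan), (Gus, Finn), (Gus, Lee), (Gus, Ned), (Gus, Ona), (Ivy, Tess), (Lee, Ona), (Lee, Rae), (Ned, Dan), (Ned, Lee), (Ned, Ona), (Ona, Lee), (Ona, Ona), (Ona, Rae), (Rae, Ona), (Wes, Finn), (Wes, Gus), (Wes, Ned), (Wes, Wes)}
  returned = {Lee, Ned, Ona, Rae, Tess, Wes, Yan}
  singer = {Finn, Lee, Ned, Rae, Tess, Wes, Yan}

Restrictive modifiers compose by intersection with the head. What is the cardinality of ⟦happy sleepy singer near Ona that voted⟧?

⟦near Ona⟧ = {x : ⟨x, Ona⟩ ∈ ⟦near⟧} = {Dan, Finn, Gus, Lee, Ned, Ona, Rae}
⟦that voted⟧ = ⟦voted⟧ = {Dan, Finn, Gus, Ivy, Ned, Tess, Wes, Yan}
⟦singer⟧ = {Finn, Lee, Ned, Rae, Tess, Wes, Yan}
… ∩ ⟦near Ona⟧ = {Finn, Lee, Ned, Rae, Tess, Wes, Yan} ∩ {Dan, Finn, Gus, Lee, Ned, Ona, Rae} = {Finn, Lee, Ned, Rae}
… ∩ ⟦that voted⟧ = {Finn, Lee, Ned, Rae} ∩ {Dan, Finn, Gus, Ivy, Ned, Tess, Wes, Yan} = {Finn, Ned}
… ∩ ⟦happy⟧ = {Finn, Ned} ∩ {Dan, Gus, Ivy, Ned, Ona, Rae, Tess} = {Ned}
… ∩ ⟦sleepy⟧ = {Ned} ∩ {Dan, Finn, Gus, Ivy, Ned, Rae, Tess, Yan} = {Ned}
⟦happy sleepy singer near Ona that voted⟧ = {Ned}, so the cardinality is 1.

1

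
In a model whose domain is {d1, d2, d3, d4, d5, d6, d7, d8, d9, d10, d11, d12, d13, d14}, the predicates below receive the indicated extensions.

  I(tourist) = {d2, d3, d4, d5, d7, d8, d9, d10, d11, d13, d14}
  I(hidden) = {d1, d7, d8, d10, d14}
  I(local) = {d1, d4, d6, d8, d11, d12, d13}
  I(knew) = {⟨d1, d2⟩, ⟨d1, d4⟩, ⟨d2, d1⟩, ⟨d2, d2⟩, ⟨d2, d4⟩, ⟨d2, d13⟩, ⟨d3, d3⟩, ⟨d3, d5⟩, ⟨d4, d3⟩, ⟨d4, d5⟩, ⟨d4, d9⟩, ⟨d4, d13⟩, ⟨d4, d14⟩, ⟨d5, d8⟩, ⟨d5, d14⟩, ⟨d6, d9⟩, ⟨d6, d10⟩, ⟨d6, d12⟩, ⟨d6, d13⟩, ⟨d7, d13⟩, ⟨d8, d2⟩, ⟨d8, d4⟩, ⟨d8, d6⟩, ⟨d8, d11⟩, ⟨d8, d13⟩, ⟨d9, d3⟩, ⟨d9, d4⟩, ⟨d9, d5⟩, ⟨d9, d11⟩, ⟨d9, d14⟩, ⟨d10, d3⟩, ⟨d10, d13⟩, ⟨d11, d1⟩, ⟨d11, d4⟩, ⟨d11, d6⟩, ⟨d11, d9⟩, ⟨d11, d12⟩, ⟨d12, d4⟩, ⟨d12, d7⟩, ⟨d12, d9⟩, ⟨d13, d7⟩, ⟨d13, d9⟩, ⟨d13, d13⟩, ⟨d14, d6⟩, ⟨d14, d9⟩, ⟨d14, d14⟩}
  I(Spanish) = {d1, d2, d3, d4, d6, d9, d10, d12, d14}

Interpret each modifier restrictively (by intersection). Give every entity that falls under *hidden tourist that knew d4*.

⟦that knew d4⟧ = {x : ⟨x, d4⟩ ∈ ⟦knew⟧} = {d1, d2, d8, d9, d11, d12}
⟦tourist⟧ = {d2, d3, d4, d5, d7, d8, d9, d10, d11, d13, d14}
… ∩ ⟦that knew d4⟧ = {d2, d3, d4, d5, d7, d8, d9, d10, d11, d13, d14} ∩ {d1, d2, d8, d9, d11, d12} = {d2, d8, d9, d11}
… ∩ ⟦hidden⟧ = {d2, d8, d9, d11} ∩ {d1, d7, d8, d10, d14} = {d8}
So ⟦hidden tourist that knew d4⟧ = {d8}.

{d8}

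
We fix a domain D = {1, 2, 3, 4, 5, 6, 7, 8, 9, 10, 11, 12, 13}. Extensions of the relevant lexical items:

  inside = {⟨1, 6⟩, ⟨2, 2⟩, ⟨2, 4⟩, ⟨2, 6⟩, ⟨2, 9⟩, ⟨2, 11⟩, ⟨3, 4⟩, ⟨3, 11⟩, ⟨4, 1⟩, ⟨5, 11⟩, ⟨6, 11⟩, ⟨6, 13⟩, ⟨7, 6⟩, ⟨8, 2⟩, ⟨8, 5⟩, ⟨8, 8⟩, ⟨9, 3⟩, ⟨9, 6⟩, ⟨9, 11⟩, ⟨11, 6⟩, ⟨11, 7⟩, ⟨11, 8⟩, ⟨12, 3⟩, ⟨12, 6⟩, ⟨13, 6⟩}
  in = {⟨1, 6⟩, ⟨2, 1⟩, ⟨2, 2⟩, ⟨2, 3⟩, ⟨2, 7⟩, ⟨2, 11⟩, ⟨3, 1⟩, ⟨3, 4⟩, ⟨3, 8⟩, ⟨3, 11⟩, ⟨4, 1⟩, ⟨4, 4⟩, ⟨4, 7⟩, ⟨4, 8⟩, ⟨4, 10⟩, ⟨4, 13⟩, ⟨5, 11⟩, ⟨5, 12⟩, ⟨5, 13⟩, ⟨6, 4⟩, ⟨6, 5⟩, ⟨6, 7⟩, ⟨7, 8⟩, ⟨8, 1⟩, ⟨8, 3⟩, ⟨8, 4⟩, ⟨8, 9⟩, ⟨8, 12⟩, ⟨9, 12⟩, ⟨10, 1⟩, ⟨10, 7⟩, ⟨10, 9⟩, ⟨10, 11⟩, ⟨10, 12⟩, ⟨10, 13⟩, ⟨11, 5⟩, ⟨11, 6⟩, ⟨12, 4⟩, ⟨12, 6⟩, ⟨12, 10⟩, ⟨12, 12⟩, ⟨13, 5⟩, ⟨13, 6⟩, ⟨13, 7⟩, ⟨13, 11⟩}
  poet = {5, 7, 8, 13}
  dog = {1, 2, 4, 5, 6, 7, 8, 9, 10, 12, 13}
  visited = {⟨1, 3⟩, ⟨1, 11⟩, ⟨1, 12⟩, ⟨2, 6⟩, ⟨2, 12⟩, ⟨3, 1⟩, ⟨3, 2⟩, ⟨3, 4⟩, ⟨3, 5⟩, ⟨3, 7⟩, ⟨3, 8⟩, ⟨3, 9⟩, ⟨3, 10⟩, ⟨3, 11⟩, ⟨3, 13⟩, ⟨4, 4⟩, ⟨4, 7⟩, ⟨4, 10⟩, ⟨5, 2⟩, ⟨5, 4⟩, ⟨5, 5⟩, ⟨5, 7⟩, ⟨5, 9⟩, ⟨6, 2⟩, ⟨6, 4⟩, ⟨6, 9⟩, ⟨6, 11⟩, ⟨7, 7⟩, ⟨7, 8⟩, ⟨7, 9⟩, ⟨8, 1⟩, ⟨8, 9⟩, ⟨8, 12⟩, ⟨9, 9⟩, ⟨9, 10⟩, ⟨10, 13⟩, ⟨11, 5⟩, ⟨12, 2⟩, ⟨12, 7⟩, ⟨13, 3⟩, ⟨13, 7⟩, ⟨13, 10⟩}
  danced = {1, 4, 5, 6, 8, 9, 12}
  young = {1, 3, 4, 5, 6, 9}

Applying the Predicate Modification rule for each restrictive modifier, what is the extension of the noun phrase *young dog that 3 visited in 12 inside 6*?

⟦that 3 visited⟧ = {x : ⟨3, x⟩ ∈ ⟦visited⟧} = {1, 2, 4, 5, 7, 8, 9, 10, 11, 13}
⟦in 12⟧ = {x : ⟨x, 12⟩ ∈ ⟦in⟧} = {5, 8, 9, 10, 12}
⟦inside 6⟧ = {x : ⟨x, 6⟩ ∈ ⟦inside⟧} = {1, 2, 7, 9, 11, 12, 13}
⟦dog⟧ = {1, 2, 4, 5, 6, 7, 8, 9, 10, 12, 13}
… ∩ ⟦that 3 visited⟧ = {1, 2, 4, 5, 6, 7, 8, 9, 10, 12, 13} ∩ {1, 2, 4, 5, 7, 8, 9, 10, 11, 13} = {1, 2, 4, 5, 7, 8, 9, 10, 13}
… ∩ ⟦in 12⟧ = {1, 2, 4, 5, 7, 8, 9, 10, 13} ∩ {5, 8, 9, 10, 12} = {5, 8, 9, 10}
… ∩ ⟦inside 6⟧ = {5, 8, 9, 10} ∩ {1, 2, 7, 9, 11, 12, 13} = {9}
… ∩ ⟦young⟧ = {9} ∩ {1, 3, 4, 5, 6, 9} = {9}
So ⟦young dog that 3 visited in 12 inside 6⟧ = {9}.

{9}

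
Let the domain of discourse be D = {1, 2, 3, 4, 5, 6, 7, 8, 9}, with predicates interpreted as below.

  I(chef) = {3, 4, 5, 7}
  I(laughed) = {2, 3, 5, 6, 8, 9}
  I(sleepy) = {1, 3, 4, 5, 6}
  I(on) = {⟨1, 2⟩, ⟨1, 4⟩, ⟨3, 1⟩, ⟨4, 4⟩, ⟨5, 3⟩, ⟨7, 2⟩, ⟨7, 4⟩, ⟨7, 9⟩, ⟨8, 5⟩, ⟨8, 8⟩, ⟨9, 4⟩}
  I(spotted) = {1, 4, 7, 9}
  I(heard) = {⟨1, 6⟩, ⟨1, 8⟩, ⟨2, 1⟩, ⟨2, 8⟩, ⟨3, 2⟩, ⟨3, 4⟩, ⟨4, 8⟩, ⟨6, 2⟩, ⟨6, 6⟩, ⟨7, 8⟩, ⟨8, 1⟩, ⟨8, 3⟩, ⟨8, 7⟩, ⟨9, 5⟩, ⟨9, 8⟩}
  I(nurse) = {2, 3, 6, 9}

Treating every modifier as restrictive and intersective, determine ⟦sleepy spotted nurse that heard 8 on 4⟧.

⟦that heard 8⟧ = {x : ⟨x, 8⟩ ∈ ⟦heard⟧} = {1, 2, 4, 7, 9}
⟦on 4⟧ = {x : ⟨x, 4⟩ ∈ ⟦on⟧} = {1, 4, 7, 9}
⟦nurse⟧ = {2, 3, 6, 9}
… ∩ ⟦that heard 8⟧ = {2, 3, 6, 9} ∩ {1, 2, 4, 7, 9} = {2, 9}
… ∩ ⟦on 4⟧ = {2, 9} ∩ {1, 4, 7, 9} = {9}
… ∩ ⟦sleepy⟧ = {9} ∩ {1, 3, 4, 5, 6} = ∅
… ∩ ⟦spotted⟧ = ∅ ∩ {1, 4, 7, 9} = ∅
So ⟦sleepy spotted nurse that heard 8 on 4⟧ = ∅.

∅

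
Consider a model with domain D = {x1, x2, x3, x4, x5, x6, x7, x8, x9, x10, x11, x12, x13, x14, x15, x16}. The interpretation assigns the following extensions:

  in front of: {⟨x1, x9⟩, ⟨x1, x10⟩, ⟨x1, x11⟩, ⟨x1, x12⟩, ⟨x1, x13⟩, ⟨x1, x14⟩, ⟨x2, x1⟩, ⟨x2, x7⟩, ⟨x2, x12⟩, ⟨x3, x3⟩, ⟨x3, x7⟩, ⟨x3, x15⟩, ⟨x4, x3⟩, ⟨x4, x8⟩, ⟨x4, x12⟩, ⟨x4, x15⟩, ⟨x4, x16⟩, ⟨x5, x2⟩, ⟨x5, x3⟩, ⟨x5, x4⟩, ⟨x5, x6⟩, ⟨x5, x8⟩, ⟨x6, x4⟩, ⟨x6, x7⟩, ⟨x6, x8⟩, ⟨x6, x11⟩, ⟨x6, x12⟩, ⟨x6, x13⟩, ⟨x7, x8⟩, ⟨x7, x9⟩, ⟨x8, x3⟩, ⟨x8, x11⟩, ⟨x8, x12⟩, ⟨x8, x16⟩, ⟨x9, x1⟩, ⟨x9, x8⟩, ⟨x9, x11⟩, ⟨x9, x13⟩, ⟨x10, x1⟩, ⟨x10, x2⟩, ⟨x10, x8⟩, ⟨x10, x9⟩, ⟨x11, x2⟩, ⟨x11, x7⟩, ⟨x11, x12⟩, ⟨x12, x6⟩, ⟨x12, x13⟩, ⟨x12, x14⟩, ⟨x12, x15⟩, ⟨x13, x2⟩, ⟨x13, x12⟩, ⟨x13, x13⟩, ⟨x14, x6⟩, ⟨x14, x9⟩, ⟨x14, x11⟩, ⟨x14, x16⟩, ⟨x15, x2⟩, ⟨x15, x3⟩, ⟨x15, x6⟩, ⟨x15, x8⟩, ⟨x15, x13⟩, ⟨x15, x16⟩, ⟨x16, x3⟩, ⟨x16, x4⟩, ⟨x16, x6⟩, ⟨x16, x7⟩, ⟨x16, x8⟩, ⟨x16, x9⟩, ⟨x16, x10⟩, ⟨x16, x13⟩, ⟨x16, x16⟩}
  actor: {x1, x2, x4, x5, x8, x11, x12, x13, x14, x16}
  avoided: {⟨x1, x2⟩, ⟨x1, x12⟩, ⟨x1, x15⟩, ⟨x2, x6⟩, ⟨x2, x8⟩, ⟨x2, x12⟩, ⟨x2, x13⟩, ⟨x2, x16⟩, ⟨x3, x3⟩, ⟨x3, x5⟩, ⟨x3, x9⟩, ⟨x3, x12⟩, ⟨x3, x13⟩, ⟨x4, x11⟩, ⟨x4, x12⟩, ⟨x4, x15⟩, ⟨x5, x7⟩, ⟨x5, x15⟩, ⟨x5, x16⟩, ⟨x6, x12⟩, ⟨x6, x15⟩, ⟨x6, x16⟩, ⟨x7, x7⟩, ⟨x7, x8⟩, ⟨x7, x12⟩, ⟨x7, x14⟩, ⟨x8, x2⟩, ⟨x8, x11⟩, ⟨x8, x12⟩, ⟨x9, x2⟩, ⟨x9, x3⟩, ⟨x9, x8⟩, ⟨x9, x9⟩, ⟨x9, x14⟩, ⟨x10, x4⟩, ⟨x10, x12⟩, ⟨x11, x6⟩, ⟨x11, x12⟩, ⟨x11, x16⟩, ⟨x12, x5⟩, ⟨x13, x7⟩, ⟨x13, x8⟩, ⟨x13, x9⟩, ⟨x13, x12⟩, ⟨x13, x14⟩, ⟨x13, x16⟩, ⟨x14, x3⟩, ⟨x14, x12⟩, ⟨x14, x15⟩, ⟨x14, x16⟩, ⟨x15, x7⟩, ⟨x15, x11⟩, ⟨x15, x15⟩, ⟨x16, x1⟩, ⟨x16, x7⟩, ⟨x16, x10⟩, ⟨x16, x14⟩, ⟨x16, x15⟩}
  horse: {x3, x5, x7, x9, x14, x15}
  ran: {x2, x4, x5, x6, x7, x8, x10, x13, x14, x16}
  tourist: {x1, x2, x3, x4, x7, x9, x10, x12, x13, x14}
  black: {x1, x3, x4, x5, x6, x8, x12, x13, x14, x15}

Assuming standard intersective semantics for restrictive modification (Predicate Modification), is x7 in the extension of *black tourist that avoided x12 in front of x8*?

no

⟦that avoided x12⟧ = {x : ⟨x, x12⟩ ∈ ⟦avoided⟧} = {x1, x2, x3, x4, x6, x7, x8, x10, x11, x13, x14}
⟦in front of x8⟧ = {x : ⟨x, x8⟩ ∈ ⟦in front of⟧} = {x4, x5, x6, x7, x9, x10, x15, x16}
⟦tourist⟧ = {x1, x2, x3, x4, x7, x9, x10, x12, x13, x14}
… ∩ ⟦that avoided x12⟧ = {x1, x2, x3, x4, x7, x9, x10, x12, x13, x14} ∩ {x1, x2, x3, x4, x6, x7, x8, x10, x11, x13, x14} = {x1, x2, x3, x4, x7, x10, x13, x14}
… ∩ ⟦in front of x8⟧ = {x1, x2, x3, x4, x7, x10, x13, x14} ∩ {x4, x5, x6, x7, x9, x10, x15, x16} = {x4, x7, x10}
… ∩ ⟦black⟧ = {x4, x7, x10} ∩ {x1, x3, x4, x5, x6, x8, x12, x13, x14, x15} = {x4}
⟦black tourist that avoided x12 in front of x8⟧ = {x4}; x7 ∉ this set.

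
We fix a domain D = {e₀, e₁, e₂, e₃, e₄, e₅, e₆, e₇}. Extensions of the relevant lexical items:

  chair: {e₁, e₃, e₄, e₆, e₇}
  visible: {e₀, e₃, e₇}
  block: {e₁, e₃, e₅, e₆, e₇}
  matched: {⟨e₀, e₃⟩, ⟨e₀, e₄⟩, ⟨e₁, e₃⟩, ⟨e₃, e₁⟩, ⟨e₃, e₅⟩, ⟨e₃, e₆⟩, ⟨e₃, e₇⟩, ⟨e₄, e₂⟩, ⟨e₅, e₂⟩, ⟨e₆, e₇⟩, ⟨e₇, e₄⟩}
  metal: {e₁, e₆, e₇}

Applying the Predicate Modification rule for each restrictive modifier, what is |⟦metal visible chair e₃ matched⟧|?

⟦e₃ matched⟧ = {x : ⟨e₃, x⟩ ∈ ⟦matched⟧} = {e₁, e₅, e₆, e₇}
⟦chair⟧ = {e₁, e₃, e₄, e₆, e₇}
… ∩ ⟦e₃ matched⟧ = {e₁, e₃, e₄, e₆, e₇} ∩ {e₁, e₅, e₆, e₇} = {e₁, e₆, e₇}
… ∩ ⟦metal⟧ = {e₁, e₆, e₇} ∩ {e₁, e₆, e₇} = {e₁, e₆, e₇}
… ∩ ⟦visible⟧ = {e₁, e₆, e₇} ∩ {e₀, e₃, e₇} = {e₇}
⟦metal visible chair e₃ matched⟧ = {e₇}, so the cardinality is 1.

1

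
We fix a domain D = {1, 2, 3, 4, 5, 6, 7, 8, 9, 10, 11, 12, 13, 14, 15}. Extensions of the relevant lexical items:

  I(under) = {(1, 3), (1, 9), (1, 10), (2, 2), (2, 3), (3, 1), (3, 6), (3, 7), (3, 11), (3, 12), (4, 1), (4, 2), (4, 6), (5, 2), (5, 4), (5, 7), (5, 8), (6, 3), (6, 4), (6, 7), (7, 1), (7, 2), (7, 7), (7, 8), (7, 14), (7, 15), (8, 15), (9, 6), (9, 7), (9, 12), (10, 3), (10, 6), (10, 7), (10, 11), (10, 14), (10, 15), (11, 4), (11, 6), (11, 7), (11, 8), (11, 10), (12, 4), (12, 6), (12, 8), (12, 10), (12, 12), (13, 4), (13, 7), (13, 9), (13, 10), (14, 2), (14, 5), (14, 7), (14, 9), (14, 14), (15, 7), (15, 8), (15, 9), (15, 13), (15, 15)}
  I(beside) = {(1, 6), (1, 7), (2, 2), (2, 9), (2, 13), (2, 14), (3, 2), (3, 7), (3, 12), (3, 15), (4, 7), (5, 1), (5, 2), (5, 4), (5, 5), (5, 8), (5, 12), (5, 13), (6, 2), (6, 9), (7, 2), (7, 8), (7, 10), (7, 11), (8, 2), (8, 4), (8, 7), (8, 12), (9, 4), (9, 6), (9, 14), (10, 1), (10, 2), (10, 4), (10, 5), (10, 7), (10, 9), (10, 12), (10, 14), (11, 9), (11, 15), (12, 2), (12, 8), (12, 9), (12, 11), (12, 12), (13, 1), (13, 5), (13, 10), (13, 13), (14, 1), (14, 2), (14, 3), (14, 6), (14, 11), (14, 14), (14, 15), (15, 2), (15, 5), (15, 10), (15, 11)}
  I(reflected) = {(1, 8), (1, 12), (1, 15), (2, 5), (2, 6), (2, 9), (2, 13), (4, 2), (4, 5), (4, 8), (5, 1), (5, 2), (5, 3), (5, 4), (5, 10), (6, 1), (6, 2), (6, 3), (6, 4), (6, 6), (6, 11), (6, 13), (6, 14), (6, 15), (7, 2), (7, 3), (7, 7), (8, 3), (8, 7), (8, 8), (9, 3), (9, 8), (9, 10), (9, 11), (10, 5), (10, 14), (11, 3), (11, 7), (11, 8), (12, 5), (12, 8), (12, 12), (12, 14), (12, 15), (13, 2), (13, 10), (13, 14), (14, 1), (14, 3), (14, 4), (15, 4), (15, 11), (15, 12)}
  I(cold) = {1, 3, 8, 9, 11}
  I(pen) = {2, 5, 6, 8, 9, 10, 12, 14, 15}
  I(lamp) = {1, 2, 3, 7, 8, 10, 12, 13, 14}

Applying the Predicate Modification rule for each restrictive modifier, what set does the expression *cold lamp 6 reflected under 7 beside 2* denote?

⟦6 reflected⟧ = {x : ⟨6, x⟩ ∈ ⟦reflected⟧} = {1, 2, 3, 4, 6, 11, 13, 14, 15}
⟦under 7⟧ = {x : ⟨x, 7⟩ ∈ ⟦under⟧} = {3, 5, 6, 7, 9, 10, 11, 13, 14, 15}
⟦beside 2⟧ = {x : ⟨x, 2⟩ ∈ ⟦beside⟧} = {2, 3, 5, 6, 7, 8, 10, 12, 14, 15}
⟦lamp⟧ = {1, 2, 3, 7, 8, 10, 12, 13, 14}
… ∩ ⟦6 reflected⟧ = {1, 2, 3, 7, 8, 10, 12, 13, 14} ∩ {1, 2, 3, 4, 6, 11, 13, 14, 15} = {1, 2, 3, 13, 14}
… ∩ ⟦under 7⟧ = {1, 2, 3, 13, 14} ∩ {3, 5, 6, 7, 9, 10, 11, 13, 14, 15} = {3, 13, 14}
… ∩ ⟦beside 2⟧ = {3, 13, 14} ∩ {2, 3, 5, 6, 7, 8, 10, 12, 14, 15} = {3, 14}
… ∩ ⟦cold⟧ = {3, 14} ∩ {1, 3, 8, 9, 11} = {3}
So ⟦cold lamp 6 reflected under 7 beside 2⟧ = {3}.

{3}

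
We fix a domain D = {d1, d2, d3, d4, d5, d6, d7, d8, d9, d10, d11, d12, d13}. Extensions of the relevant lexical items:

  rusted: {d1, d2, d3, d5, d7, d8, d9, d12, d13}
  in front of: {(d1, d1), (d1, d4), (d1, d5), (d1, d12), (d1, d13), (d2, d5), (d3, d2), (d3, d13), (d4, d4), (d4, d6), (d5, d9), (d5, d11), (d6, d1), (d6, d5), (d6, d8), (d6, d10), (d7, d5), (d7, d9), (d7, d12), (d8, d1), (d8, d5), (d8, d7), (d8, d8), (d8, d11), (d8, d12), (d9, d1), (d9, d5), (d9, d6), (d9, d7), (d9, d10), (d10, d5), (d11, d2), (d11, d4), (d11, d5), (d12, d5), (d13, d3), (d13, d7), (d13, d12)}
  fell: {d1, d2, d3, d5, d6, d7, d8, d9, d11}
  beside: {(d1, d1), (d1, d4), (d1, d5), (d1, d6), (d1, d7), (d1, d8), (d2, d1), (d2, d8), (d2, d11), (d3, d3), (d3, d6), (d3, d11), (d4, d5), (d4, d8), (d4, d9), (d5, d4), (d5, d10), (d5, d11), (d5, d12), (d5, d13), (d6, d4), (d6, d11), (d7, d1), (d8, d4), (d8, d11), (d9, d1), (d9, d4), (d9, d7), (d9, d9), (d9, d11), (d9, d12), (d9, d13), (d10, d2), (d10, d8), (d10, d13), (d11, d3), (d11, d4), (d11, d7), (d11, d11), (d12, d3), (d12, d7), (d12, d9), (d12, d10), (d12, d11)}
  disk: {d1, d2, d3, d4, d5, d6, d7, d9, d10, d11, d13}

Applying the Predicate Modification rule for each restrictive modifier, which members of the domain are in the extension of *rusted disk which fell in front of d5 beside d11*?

{d2, d9}

⟦which fell⟧ = ⟦fell⟧ = {d1, d2, d3, d5, d6, d7, d8, d9, d11}
⟦in front of d5⟧ = {x : ⟨x, d5⟩ ∈ ⟦in front of⟧} = {d1, d2, d6, d7, d8, d9, d10, d11, d12}
⟦beside d11⟧ = {x : ⟨x, d11⟩ ∈ ⟦beside⟧} = {d2, d3, d5, d6, d8, d9, d11, d12}
⟦disk⟧ = {d1, d2, d3, d4, d5, d6, d7, d9, d10, d11, d13}
… ∩ ⟦which fell⟧ = {d1, d2, d3, d4, d5, d6, d7, d9, d10, d11, d13} ∩ {d1, d2, d3, d5, d6, d7, d8, d9, d11} = {d1, d2, d3, d5, d6, d7, d9, d11}
… ∩ ⟦in front of d5⟧ = {d1, d2, d3, d5, d6, d7, d9, d11} ∩ {d1, d2, d6, d7, d8, d9, d10, d11, d12} = {d1, d2, d6, d7, d9, d11}
… ∩ ⟦beside d11⟧ = {d1, d2, d6, d7, d9, d11} ∩ {d2, d3, d5, d6, d8, d9, d11, d12} = {d2, d6, d9, d11}
… ∩ ⟦rusted⟧ = {d2, d6, d9, d11} ∩ {d1, d2, d3, d5, d7, d8, d9, d12, d13} = {d2, d9}
So ⟦rusted disk which fell in front of d5 beside d11⟧ = {d2, d9}.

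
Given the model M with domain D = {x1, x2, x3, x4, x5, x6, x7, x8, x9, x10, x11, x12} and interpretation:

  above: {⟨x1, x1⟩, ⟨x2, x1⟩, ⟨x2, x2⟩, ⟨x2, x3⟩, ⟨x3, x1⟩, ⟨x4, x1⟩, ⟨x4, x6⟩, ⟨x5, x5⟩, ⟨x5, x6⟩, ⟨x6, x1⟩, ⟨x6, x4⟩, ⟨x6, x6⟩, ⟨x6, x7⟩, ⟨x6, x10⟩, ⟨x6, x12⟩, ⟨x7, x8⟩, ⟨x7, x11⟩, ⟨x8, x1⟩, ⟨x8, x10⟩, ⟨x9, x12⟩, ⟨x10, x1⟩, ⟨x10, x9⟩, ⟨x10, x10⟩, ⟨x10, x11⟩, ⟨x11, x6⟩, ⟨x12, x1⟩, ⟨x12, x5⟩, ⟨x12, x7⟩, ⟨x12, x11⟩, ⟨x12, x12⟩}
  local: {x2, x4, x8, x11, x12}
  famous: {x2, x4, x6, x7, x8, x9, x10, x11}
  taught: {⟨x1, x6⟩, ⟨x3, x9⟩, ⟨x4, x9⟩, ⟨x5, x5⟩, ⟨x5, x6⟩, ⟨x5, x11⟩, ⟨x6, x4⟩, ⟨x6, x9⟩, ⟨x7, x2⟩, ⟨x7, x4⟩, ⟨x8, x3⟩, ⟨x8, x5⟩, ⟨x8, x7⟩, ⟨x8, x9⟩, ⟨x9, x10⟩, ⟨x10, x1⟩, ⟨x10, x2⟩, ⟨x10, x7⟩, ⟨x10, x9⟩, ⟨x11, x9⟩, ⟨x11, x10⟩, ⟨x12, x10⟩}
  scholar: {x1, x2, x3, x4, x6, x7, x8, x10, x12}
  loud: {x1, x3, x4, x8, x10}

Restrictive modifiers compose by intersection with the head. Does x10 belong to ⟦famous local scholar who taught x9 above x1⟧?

⟦who taught x9⟧ = {x : ⟨x, x9⟩ ∈ ⟦taught⟧} = {x3, x4, x6, x8, x10, x11}
⟦above x1⟧ = {x : ⟨x, x1⟩ ∈ ⟦above⟧} = {x1, x2, x3, x4, x6, x8, x10, x12}
⟦scholar⟧ = {x1, x2, x3, x4, x6, x7, x8, x10, x12}
… ∩ ⟦who taught x9⟧ = {x1, x2, x3, x4, x6, x7, x8, x10, x12} ∩ {x3, x4, x6, x8, x10, x11} = {x3, x4, x6, x8, x10}
… ∩ ⟦above x1⟧ = {x3, x4, x6, x8, x10} ∩ {x1, x2, x3, x4, x6, x8, x10, x12} = {x3, x4, x6, x8, x10}
… ∩ ⟦famous⟧ = {x3, x4, x6, x8, x10} ∩ {x2, x4, x6, x7, x8, x9, x10, x11} = {x4, x6, x8, x10}
… ∩ ⟦local⟧ = {x4, x6, x8, x10} ∩ {x2, x4, x8, x11, x12} = {x4, x8}
⟦famous local scholar who taught x9 above x1⟧ = {x4, x8}; x10 ∉ this set.

no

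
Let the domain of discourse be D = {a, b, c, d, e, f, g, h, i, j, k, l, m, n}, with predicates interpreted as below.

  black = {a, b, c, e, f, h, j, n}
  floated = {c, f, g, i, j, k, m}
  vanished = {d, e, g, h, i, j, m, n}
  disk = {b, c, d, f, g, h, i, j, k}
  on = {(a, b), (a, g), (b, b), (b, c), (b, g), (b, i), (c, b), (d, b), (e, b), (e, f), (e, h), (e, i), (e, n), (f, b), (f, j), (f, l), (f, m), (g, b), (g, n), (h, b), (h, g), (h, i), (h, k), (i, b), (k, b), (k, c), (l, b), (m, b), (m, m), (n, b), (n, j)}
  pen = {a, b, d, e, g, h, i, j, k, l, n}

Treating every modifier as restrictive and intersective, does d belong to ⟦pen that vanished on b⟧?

yes

⟦that vanished⟧ = ⟦vanished⟧ = {d, e, g, h, i, j, m, n}
⟦on b⟧ = {x : ⟨x, b⟩ ∈ ⟦on⟧} = {a, b, c, d, e, f, g, h, i, k, l, m, n}
⟦pen⟧ = {a, b, d, e, g, h, i, j, k, l, n}
… ∩ ⟦that vanished⟧ = {a, b, d, e, g, h, i, j, k, l, n} ∩ {d, e, g, h, i, j, m, n} = {d, e, g, h, i, j, n}
… ∩ ⟦on b⟧ = {d, e, g, h, i, j, n} ∩ {a, b, c, d, e, f, g, h, i, k, l, m, n} = {d, e, g, h, i, n}
⟦pen that vanished on b⟧ = {d, e, g, h, i, n}; d ∈ this set.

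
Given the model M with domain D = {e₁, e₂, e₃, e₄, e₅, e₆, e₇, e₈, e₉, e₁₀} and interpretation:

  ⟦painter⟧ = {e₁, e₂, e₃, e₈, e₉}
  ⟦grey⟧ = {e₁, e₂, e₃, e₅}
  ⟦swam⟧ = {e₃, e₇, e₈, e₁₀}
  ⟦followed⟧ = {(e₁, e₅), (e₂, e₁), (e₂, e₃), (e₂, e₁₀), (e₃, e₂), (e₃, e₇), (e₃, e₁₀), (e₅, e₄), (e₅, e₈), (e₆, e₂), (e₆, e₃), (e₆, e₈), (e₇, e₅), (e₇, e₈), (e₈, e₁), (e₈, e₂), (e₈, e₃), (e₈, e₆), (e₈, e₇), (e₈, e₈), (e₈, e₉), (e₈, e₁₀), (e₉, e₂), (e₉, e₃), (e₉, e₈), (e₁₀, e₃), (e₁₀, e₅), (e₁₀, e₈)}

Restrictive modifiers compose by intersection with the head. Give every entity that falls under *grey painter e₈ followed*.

⟦e₈ followed⟧ = {x : ⟨e₈, x⟩ ∈ ⟦followed⟧} = {e₁, e₂, e₃, e₆, e₇, e₈, e₉, e₁₀}
⟦painter⟧ = {e₁, e₂, e₃, e₈, e₉}
… ∩ ⟦e₈ followed⟧ = {e₁, e₂, e₃, e₈, e₉} ∩ {e₁, e₂, e₃, e₆, e₇, e₈, e₉, e₁₀} = {e₁, e₂, e₃, e₈, e₉}
… ∩ ⟦grey⟧ = {e₁, e₂, e₃, e₈, e₉} ∩ {e₁, e₂, e₃, e₅} = {e₁, e₂, e₃}
So ⟦grey painter e₈ followed⟧ = {e₁, e₂, e₃}.

{e₁, e₂, e₃}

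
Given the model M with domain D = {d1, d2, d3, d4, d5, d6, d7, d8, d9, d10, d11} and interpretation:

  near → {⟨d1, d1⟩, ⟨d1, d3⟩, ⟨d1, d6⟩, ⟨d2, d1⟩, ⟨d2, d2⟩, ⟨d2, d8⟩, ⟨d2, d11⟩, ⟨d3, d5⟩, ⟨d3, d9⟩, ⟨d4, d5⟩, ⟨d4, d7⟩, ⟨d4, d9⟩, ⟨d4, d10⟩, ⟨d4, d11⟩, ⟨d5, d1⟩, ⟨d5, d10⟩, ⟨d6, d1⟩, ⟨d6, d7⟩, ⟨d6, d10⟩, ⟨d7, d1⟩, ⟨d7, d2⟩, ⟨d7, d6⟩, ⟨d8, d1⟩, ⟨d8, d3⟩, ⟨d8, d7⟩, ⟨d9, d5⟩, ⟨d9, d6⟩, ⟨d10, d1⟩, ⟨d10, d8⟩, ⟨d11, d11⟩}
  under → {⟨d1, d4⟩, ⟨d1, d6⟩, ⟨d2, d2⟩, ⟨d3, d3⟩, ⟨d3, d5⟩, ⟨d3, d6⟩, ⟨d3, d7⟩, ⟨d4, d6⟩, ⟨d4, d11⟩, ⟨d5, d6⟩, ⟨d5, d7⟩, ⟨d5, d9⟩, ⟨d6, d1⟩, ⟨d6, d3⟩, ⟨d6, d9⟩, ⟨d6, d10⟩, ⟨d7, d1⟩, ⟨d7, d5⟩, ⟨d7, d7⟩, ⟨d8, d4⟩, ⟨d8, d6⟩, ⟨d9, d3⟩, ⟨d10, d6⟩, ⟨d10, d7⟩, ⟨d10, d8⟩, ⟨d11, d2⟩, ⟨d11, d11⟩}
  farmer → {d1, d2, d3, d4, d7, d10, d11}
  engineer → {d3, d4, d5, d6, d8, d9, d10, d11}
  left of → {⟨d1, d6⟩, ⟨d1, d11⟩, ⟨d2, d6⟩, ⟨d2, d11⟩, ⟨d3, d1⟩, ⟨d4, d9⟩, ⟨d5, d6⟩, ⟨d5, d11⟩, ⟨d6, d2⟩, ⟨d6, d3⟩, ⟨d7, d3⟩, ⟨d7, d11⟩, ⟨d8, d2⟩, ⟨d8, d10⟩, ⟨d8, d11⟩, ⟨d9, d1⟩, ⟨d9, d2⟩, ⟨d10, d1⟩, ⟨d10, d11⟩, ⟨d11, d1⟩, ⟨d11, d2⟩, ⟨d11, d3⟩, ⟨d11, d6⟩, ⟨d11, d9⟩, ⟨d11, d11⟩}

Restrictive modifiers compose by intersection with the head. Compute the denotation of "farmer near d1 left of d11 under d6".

⟦near d1⟧ = {x : ⟨x, d1⟩ ∈ ⟦near⟧} = {d1, d2, d5, d6, d7, d8, d10}
⟦left of d11⟧ = {x : ⟨x, d11⟩ ∈ ⟦left of⟧} = {d1, d2, d5, d7, d8, d10, d11}
⟦under d6⟧ = {x : ⟨x, d6⟩ ∈ ⟦under⟧} = {d1, d3, d4, d5, d8, d10}
⟦farmer⟧ = {d1, d2, d3, d4, d7, d10, d11}
… ∩ ⟦near d1⟧ = {d1, d2, d3, d4, d7, d10, d11} ∩ {d1, d2, d5, d6, d7, d8, d10} = {d1, d2, d7, d10}
… ∩ ⟦left of d11⟧ = {d1, d2, d7, d10} ∩ {d1, d2, d5, d7, d8, d10, d11} = {d1, d2, d7, d10}
… ∩ ⟦under d6⟧ = {d1, d2, d7, d10} ∩ {d1, d3, d4, d5, d8, d10} = {d1, d10}
So ⟦farmer near d1 left of d11 under d6⟧ = {d1, d10}.

{d1, d10}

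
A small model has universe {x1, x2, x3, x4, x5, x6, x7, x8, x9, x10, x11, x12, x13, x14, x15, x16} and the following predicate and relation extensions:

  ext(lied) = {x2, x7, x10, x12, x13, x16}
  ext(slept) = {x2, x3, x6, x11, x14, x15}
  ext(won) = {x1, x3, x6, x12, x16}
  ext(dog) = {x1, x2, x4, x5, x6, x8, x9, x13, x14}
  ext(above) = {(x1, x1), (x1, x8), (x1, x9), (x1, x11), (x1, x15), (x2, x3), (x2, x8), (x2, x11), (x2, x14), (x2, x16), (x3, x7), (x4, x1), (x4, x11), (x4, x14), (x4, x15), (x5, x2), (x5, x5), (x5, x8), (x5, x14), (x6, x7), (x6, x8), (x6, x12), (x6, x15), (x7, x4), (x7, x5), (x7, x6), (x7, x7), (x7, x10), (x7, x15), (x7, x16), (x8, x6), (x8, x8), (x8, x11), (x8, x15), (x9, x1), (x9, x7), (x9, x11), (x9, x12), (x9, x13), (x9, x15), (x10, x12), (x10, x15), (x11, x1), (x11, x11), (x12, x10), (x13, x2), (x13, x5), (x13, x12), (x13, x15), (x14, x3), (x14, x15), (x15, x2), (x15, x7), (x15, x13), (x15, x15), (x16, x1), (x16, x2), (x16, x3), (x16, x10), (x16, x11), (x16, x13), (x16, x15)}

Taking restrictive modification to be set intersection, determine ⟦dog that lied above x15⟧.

⟦that lied⟧ = ⟦lied⟧ = {x2, x7, x10, x12, x13, x16}
⟦above x15⟧ = {x : ⟨x, x15⟩ ∈ ⟦above⟧} = {x1, x4, x6, x7, x8, x9, x10, x13, x14, x15, x16}
⟦dog⟧ = {x1, x2, x4, x5, x6, x8, x9, x13, x14}
… ∩ ⟦that lied⟧ = {x1, x2, x4, x5, x6, x8, x9, x13, x14} ∩ {x2, x7, x10, x12, x13, x16} = {x2, x13}
… ∩ ⟦above x15⟧ = {x2, x13} ∩ {x1, x4, x6, x7, x8, x9, x10, x13, x14, x15, x16} = {x13}
So ⟦dog that lied above x15⟧ = {x13}.

{x13}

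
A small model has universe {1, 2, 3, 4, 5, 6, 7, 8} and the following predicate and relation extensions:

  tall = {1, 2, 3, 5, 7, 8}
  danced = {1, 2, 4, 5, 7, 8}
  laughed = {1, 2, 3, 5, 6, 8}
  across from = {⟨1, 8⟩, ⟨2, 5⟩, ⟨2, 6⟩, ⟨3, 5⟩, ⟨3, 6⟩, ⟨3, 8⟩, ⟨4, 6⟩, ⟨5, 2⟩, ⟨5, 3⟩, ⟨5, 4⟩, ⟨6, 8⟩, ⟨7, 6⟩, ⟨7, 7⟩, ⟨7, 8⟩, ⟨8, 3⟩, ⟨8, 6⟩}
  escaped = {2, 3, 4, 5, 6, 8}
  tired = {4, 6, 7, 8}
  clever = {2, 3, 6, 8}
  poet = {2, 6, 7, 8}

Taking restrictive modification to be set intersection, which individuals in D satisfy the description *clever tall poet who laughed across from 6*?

⟦who laughed⟧ = ⟦laughed⟧ = {1, 2, 3, 5, 6, 8}
⟦across from 6⟧ = {x : ⟨x, 6⟩ ∈ ⟦across from⟧} = {2, 3, 4, 7, 8}
⟦poet⟧ = {2, 6, 7, 8}
… ∩ ⟦who laughed⟧ = {2, 6, 7, 8} ∩ {1, 2, 3, 5, 6, 8} = {2, 6, 8}
… ∩ ⟦across from 6⟧ = {2, 6, 8} ∩ {2, 3, 4, 7, 8} = {2, 8}
… ∩ ⟦clever⟧ = {2, 8} ∩ {2, 3, 6, 8} = {2, 8}
… ∩ ⟦tall⟧ = {2, 8} ∩ {1, 2, 3, 5, 7, 8} = {2, 8}
So ⟦clever tall poet who laughed across from 6⟧ = {2, 8}.

{2, 8}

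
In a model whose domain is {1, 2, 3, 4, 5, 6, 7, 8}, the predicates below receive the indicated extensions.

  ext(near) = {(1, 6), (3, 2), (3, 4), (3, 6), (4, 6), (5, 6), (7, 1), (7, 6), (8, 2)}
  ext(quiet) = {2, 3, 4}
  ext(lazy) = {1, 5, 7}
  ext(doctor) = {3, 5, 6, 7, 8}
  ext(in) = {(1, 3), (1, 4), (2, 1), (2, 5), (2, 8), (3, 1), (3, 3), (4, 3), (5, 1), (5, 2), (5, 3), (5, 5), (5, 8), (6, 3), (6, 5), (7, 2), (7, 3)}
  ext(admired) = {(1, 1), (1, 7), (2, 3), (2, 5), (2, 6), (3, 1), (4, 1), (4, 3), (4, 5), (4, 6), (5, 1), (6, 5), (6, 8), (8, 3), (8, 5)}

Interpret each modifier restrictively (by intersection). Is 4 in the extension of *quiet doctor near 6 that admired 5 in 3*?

⟦near 6⟧ = {x : ⟨x, 6⟩ ∈ ⟦near⟧} = {1, 3, 4, 5, 7}
⟦that admired 5⟧ = {x : ⟨x, 5⟩ ∈ ⟦admired⟧} = {2, 4, 6, 8}
⟦in 3⟧ = {x : ⟨x, 3⟩ ∈ ⟦in⟧} = {1, 3, 4, 5, 6, 7}
⟦doctor⟧ = {3, 5, 6, 7, 8}
… ∩ ⟦near 6⟧ = {3, 5, 6, 7, 8} ∩ {1, 3, 4, 5, 7} = {3, 5, 7}
… ∩ ⟦that admired 5⟧ = {3, 5, 7} ∩ {2, 4, 6, 8} = ∅
… ∩ ⟦in 3⟧ = ∅ ∩ {1, 3, 4, 5, 6, 7} = ∅
… ∩ ⟦quiet⟧ = ∅ ∩ {2, 3, 4} = ∅
⟦quiet doctor near 6 that admired 5 in 3⟧ = ∅; 4 ∉ this set.

no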